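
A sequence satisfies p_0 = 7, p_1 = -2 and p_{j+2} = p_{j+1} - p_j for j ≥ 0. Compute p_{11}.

p_2 = (-2) - 7 = -9
p_3 = (-9) - (-2) = -7
p_4 = (-7) - (-9) = 2
p_5 = 2 - (-7) = 9
p_6 = 9 - 2 = 7
p_7 = 7 - 9 = -2
p_8 = (-2) - 7 = -9
p_9 = (-9) - (-2) = -7
p_{10} = (-7) - (-9) = 2
p_{11} = 2 - (-7) = 9

9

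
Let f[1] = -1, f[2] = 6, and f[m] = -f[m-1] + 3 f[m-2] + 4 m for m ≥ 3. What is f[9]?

f[3] = -6 + 3·(-1) + 12 = 3
f[4] = -3 + 3·6 + 16 = 31
f[5] = -31 + 3·3 + 20 = -2
f[6] = -(-2) + 3·31 + 24 = 119
f[7] = -119 + 3·(-2) + 28 = -97
f[8] = -(-97) + 3·119 + 32 = 486
f[9] = -486 + 3·(-97) + 36 = -741

-741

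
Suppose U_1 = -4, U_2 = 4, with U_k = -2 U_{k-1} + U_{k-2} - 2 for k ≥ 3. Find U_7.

-438

U_3 = -2·4 + (-4) - 2 = -14
U_4 = -2·(-14) + 4 - 2 = 30
U_5 = -2·30 + (-14) - 2 = -76
U_6 = -2·(-76) + 30 - 2 = 180
U_7 = -2·180 + (-76) - 2 = -438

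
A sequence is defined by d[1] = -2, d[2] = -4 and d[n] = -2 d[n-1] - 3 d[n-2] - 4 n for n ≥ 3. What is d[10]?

-212

d[3] = -2(-4) - 3(-2) - 12 = 2
d[4] = -2(2) - 3(-4) - 16 = -8
d[5] = -2(-8) - 3(2) - 20 = -10
d[6] = -2(-10) - 3(-8) - 24 = 20
d[7] = -2(20) - 3(-10) - 28 = -38
d[8] = -2(-38) - 3(20) - 32 = -16
d[9] = -2(-16) - 3(-38) - 36 = 110
d[10] = -2(110) - 3(-16) - 40 = -212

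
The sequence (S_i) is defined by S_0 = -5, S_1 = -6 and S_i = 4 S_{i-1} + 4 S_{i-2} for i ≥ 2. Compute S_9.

-2557440

S_2 = 4·(-6) + 4·(-5) = -44
S_3 = 4·(-44) + 4·(-6) = -200
S_4 = 4·(-200) + 4·(-44) = -976
S_5 = 4·(-976) + 4·(-200) = -4704
S_6 = 4·(-4704) + 4·(-976) = -22720
S_7 = 4·(-22720) + 4·(-4704) = -109696
S_8 = 4·(-109696) + 4·(-22720) = -529664
S_9 = 4·(-529664) + 4·(-109696) = -2557440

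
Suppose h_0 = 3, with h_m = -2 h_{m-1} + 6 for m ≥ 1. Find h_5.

h_1 = -2(3) + 6 = 0
h_2 = -2(0) + 6 = 6
h_3 = -2(6) + 6 = -6
h_4 = -2(-6) + 6 = 18
h_5 = -2(18) + 6 = -30

-30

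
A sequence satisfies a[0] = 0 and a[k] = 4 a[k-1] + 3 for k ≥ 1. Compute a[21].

The fixed point is 3/(1 - 4) = -1, so a[k] + 1 = 4(a[k-1] + 1).
Hence a[k] = 1·4^k - 1.
a[21] = 1·4^{21} - 1 = 1·4398046511104 - 1 = 4398046511103.

4398046511103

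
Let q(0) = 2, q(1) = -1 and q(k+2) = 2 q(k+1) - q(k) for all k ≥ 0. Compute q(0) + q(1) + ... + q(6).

-49

q(2) = 2*(-1) - 2 = -4
q(3) = 2*(-4) - (-1) = -7
q(4) = 2*(-7) - (-4) = -10
q(5) = 2*(-10) - (-7) = -13
q(6) = 2*(-13) - (-10) = -16
Sum = 2 + (-1) + (-4) + (-7) + (-10) + (-13) + (-16) = -49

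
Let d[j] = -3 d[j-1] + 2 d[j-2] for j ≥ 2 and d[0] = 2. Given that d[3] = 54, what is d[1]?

6

Let d[1] = w.
d[2] = 4 - 3w
d[3] = -12 + 11w
So -12 + 11w = 54, giving w = 6.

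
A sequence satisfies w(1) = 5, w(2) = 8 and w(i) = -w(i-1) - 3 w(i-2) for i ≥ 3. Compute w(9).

85

w(3) = -8 - 3*5 = -23
w(4) = -(-23) - 3*8 = -1
w(5) = -(-1) - 3*(-23) = 70
w(6) = -70 - 3*(-1) = -67
w(7) = -(-67) - 3*70 = -143
w(8) = -(-143) - 3*(-67) = 344
w(9) = -344 - 3*(-143) = 85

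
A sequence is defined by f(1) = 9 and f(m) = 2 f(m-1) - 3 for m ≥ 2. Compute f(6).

f(2) = 2·9 - 3 = 15
f(3) = 2·15 - 3 = 27
f(4) = 2·27 - 3 = 51
f(5) = 2·51 - 3 = 99
f(6) = 2·99 - 3 = 195

195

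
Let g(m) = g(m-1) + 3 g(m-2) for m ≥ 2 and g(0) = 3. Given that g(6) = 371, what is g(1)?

5

Let g(1) = v.
g(2) = 9 + v
g(3) = 9 + 4v
g(4) = 36 + 7v
g(5) = 63 + 19v
g(6) = 171 + 40v
So 171 + 40v = 371, giving v = 5.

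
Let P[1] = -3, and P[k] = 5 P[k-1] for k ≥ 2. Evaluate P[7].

P[2] = 5(-3) = -15
P[3] = 5(-15) = -75
P[4] = 5(-75) = -375
P[5] = 5(-375) = -1875
P[6] = 5(-1875) = -9375
P[7] = 5(-9375) = -46875

-46875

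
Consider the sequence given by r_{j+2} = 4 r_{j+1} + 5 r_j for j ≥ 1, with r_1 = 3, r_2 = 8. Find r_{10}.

r_3 = 4*8 + 5*3 = 47
r_4 = 4*47 + 5*8 = 228
r_5 = 4*228 + 5*47 = 1147
r_6 = 4*1147 + 5*228 = 5728
r_7 = 4*5728 + 5*1147 = 28647
r_8 = 4*28647 + 5*5728 = 143228
r_9 = 4*143228 + 5*28647 = 716147
r_{10} = 4*716147 + 5*143228 = 3580728

3580728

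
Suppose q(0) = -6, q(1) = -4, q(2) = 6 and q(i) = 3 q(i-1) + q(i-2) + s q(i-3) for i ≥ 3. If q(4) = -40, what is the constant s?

q(3) = 14 - 6s
q(4) = 48 - 22s
So 48 - 22s = -40, giving s = 4.

4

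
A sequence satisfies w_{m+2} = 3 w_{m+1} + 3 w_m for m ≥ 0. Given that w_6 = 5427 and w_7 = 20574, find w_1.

Rearranging, w_{m-2} = (w_m - 3 w_{m-1}) / 3.
w_5 = (20574 - 3(5427)) / 3 = 4293/3 = 1431
w_4 = (5427 - 3(1431)) / 3 = 1134/3 = 378
w_3 = (1431 - 3(378)) / 3 = 297/3 = 99
w_2 = (378 - 3(99)) / 3 = 81/3 = 27
w_1 = (99 - 3(27)) / 3 = 18/3 = 6

6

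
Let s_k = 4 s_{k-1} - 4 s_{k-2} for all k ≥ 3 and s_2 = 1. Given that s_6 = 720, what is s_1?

Let s_1 = x.
s_3 = 4 - 4x
s_4 = 12 - 16x
s_5 = 32 - 48x
s_6 = 80 - 128x
So 80 - 128x = 720, giving x = -5.

-5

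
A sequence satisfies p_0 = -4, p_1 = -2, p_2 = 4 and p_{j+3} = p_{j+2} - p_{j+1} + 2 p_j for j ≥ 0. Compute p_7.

p_3 = 4 - (-2) + 2*(-4) = -2
p_4 = (-2) - 4 + 2*(-2) = -10
p_5 = (-10) - (-2) + 2*4 = 0
p_6 = 0 - (-10) + 2*(-2) = 6
p_7 = 6 - 0 + 2*(-10) = -14

-14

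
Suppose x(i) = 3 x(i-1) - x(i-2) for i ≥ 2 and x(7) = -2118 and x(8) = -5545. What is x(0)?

Rearranging, x(i-2) = -(x(i) - 3 x(i-1)).
x(6) = -(-5545 - 3*(-2118)) = -809
x(5) = -(-2118 - 3*(-809)) = -309
x(4) = -(-809 - 3*(-309)) = -118
x(3) = -(-309 - 3*(-118)) = -45
x(2) = -(-118 - 3*(-45)) = -17
x(1) = -(-45 - 3*(-17)) = -6
x(0) = -(-17 - 3*(-6)) = -1

-1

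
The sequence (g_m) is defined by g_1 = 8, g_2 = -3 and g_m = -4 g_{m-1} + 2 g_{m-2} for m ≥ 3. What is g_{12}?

-18221408

g_3 = -4*(-3) + 2*8 = 28
g_4 = -4*28 + 2*(-3) = -118
g_5 = -4*(-118) + 2*28 = 528
g_6 = -4*528 + 2*(-118) = -2348
g_7 = -4*(-2348) + 2*528 = 10448
g_8 = -4*10448 + 2*(-2348) = -46488
g_9 = -4*(-46488) + 2*10448 = 206848
g_{10} = -4*206848 + 2*(-46488) = -920368
g_{11} = -4*(-920368) + 2*206848 = 4095168
g_{12} = -4*4095168 + 2*(-920368) = -18221408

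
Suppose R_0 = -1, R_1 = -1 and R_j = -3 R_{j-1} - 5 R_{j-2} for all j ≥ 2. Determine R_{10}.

5633

R_2 = -3*(-1) - 5*(-1) = 8
R_3 = -3*8 - 5*(-1) = -19
R_4 = -3*(-19) - 5*8 = 17
R_5 = -3*17 - 5*(-19) = 44
R_6 = -3*44 - 5*17 = -217
R_7 = -3*(-217) - 5*44 = 431
R_8 = -3*431 - 5*(-217) = -208
R_9 = -3*(-208) - 5*431 = -1531
R_{10} = -3*(-1531) - 5*(-208) = 5633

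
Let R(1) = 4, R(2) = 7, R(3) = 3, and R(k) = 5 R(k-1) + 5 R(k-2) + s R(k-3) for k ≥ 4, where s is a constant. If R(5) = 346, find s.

R(4) = 50 + 4s
R(5) = 265 + 27s
So 265 + 27s = 346, giving s = 3.

3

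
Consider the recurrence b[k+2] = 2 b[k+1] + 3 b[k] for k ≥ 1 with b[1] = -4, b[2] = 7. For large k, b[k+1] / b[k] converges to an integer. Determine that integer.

3

The characteristic equation is r^2 - 2r - 3 = 0, which factors as (r - 3)(r + 1) = 0.
So the roots are 3 and -1. Since |3| > |-1| and the coefficient of 3^k is non-zero, the ratio tends to 3.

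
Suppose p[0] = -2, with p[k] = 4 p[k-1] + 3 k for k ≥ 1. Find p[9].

-174773

p[1] = 4·(-2) + 3 = -5
p[2] = 4·(-5) + 6 = -14
p[3] = 4·(-14) + 9 = -47
p[4] = 4·(-47) + 12 = -176
p[5] = 4·(-176) + 15 = -689
p[6] = 4·(-689) + 18 = -2738
p[7] = 4·(-2738) + 21 = -10931
p[8] = 4·(-10931) + 24 = -43700
p[9] = 4·(-43700) + 27 = -174773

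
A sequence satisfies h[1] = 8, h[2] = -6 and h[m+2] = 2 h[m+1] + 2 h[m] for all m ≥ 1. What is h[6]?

-8

h[3] = 2(-6) + 2(8) = 4
h[4] = 2(4) + 2(-6) = -4
h[5] = 2(-4) + 2(4) = 0
h[6] = 2(0) + 2(-4) = -8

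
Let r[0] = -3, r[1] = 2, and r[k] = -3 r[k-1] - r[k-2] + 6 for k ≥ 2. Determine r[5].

r[2] = -3(2) - (-3) + 6 = 3
r[3] = -3(3) - 2 + 6 = -5
r[4] = -3(-5) - 3 + 6 = 18
r[5] = -3(18) - (-5) + 6 = -43

-43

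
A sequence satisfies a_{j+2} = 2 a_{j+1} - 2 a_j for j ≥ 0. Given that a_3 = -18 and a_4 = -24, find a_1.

3

Rearranging, a_{j-2} = (a_j - 2 a_{j-1}) / -2.
a_2 = (-24 - 2·(-18)) / -2 = 12/-2 = -6
a_1 = (-18 - 2·(-6)) / -2 = -6/-2 = 3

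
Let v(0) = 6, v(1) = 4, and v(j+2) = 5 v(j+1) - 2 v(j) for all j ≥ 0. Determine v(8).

62256

v(2) = 5(4) - 2(6) = 8
v(3) = 5(8) - 2(4) = 32
v(4) = 5(32) - 2(8) = 144
v(5) = 5(144) - 2(32) = 656
v(6) = 5(656) - 2(144) = 2992
v(7) = 5(2992) - 2(656) = 13648
v(8) = 5(13648) - 2(2992) = 62256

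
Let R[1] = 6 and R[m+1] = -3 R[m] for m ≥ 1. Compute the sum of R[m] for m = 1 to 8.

-9840

R[2] = -3*6 = -18
R[3] = -3*(-18) = 54
R[4] = -3*54 = -162
R[5] = -3*(-162) = 486
R[6] = -3*486 = -1458
R[7] = -3*(-1458) = 4374
R[8] = -3*4374 = -13122
Sum = 6 + (-18) + 54 + (-162) + 486 + (-1458) + 4374 + (-13122) = -9840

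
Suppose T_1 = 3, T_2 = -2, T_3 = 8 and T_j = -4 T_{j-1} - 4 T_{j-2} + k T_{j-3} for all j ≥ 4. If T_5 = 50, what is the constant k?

1

T_4 = -24 + 3k
T_5 = 64 - 14k
So 64 - 14k = 50, giving k = 1.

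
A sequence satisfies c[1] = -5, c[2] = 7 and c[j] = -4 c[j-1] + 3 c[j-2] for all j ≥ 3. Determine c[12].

42059041

c[3] = -4(7) + 3(-5) = -43
c[4] = -4(-43) + 3(7) = 193
c[5] = -4(193) + 3(-43) = -901
c[6] = -4(-901) + 3(193) = 4183
c[7] = -4(4183) + 3(-901) = -19435
c[8] = -4(-19435) + 3(4183) = 90289
c[9] = -4(90289) + 3(-19435) = -419461
c[10] = -4(-419461) + 3(90289) = 1948711
c[11] = -4(1948711) + 3(-419461) = -9053227
c[12] = -4(-9053227) + 3(1948711) = 42059041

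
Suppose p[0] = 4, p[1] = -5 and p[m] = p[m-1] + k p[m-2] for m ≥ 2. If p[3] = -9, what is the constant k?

4

p[2] = -5 + 4k
p[3] = -5 - k
So -5 - k = -9, giving k = 4.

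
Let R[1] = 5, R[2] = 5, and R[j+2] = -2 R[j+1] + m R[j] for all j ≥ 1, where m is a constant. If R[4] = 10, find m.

R[3] = -10 + 5m
R[4] = 20 - 5m
So 20 - 5m = 10, giving m = 2.

2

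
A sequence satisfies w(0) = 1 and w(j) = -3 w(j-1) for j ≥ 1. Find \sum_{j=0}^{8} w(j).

w(1) = -3(1) = -3
w(2) = -3(-3) = 9
w(3) = -3(9) = -27
w(4) = -3(-27) = 81
w(5) = -3(81) = -243
w(6) = -3(-243) = 729
w(7) = -3(729) = -2187
w(8) = -3(-2187) = 6561
Sum = 1 + (-3) + 9 + (-27) + 81 + (-243) + 729 + (-2187) + 6561 = 4921

4921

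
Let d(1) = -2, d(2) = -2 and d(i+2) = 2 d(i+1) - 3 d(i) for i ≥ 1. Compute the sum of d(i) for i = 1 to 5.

d(3) = 2·(-2) - 3·(-2) = 2
d(4) = 2·2 - 3·(-2) = 10
d(5) = 2·10 - 3·2 = 14
Sum = (-2) + (-2) + 2 + 10 + 14 = 22

22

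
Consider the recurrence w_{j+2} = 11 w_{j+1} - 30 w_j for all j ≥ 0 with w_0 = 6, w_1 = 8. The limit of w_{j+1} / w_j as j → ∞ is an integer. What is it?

6

The characteristic equation is r^2 - 11r + 30 = 0, which factors as (r - 6)(r - 5) = 0.
So the roots are 6 and 5. Since |6| > |5| and the coefficient of 6^j is non-zero, the ratio tends to 6.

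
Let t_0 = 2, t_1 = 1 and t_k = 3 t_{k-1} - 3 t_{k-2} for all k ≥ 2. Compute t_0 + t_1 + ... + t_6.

-138

t_2 = 3(1) - 3(2) = -3
t_3 = 3(-3) - 3(1) = -12
t_4 = 3(-12) - 3(-3) = -27
t_5 = 3(-27) - 3(-12) = -45
t_6 = 3(-45) - 3(-27) = -54
Sum = 2 + 1 + (-3) + (-12) + (-27) + (-45) + (-54) = -138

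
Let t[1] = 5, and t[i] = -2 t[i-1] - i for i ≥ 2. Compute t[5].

t[2] = -2*5 - 2 = -12
t[3] = -2*(-12) - 3 = 21
t[4] = -2*21 - 4 = -46
t[5] = -2*(-46) - 5 = 87

87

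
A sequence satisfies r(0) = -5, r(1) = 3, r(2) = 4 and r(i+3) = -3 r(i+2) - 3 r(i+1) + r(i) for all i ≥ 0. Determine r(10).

-3876

r(3) = -3(4) - 3(3) + (-5) = -26
r(4) = -3(-26) - 3(4) + 3 = 69
r(5) = -3(69) - 3(-26) + 4 = -125
r(6) = -3(-125) - 3(69) + (-26) = 142
r(7) = -3(142) - 3(-125) + 69 = 18
r(8) = -3(18) - 3(142) + (-125) = -605
r(9) = -3(-605) - 3(18) + 142 = 1903
r(10) = -3(1903) - 3(-605) + 18 = -3876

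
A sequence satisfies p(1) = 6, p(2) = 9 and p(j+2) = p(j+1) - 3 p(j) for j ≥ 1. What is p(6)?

99

p(3) = 9 - 3*6 = -9
p(4) = (-9) - 3*9 = -36
p(5) = (-36) - 3*(-9) = -9
p(6) = (-9) - 3*(-36) = 99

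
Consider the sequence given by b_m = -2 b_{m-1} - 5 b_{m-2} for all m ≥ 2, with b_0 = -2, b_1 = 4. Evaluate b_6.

-278

b_2 = -2*4 - 5*(-2) = 2
b_3 = -2*2 - 5*4 = -24
b_4 = -2*(-24) - 5*2 = 38
b_5 = -2*38 - 5*(-24) = 44
b_6 = -2*44 - 5*38 = -278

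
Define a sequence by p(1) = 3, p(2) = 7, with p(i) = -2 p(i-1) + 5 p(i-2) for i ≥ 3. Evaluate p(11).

-128959

p(3) = -2*7 + 5*3 = 1
p(4) = -2*1 + 5*7 = 33
p(5) = -2*33 + 5*1 = -61
p(6) = -2*(-61) + 5*33 = 287
p(7) = -2*287 + 5*(-61) = -879
p(8) = -2*(-879) + 5*287 = 3193
p(9) = -2*3193 + 5*(-879) = -10781
p(10) = -2*(-10781) + 5*3193 = 37527
p(11) = -2*37527 + 5*(-10781) = -128959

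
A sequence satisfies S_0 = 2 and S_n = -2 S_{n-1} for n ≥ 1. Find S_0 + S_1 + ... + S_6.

S_1 = -2(2) = -4
S_2 = -2(-4) = 8
S_3 = -2(8) = -16
S_4 = -2(-16) = 32
S_5 = -2(32) = -64
S_6 = -2(-64) = 128
Sum = 2 + (-4) + 8 + (-16) + 32 + (-64) + 128 = 86

86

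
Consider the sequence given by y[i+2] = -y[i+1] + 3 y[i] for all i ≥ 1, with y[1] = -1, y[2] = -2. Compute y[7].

23

y[3] = -(-2) + 3·(-1) = -1
y[4] = -(-1) + 3·(-2) = -5
y[5] = -(-5) + 3·(-1) = 2
y[6] = -2 + 3·(-5) = -17
y[7] = -(-17) + 3·2 = 23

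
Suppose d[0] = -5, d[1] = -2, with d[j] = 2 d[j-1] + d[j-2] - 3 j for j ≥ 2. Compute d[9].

-9650

d[2] = 2*(-2) + (-5) - 6 = -15
d[3] = 2*(-15) + (-2) - 9 = -41
d[4] = 2*(-41) + (-15) - 12 = -109
d[5] = 2*(-109) + (-41) - 15 = -274
d[6] = 2*(-274) + (-109) - 18 = -675
d[7] = 2*(-675) + (-274) - 21 = -1645
d[8] = 2*(-1645) + (-675) - 24 = -3989
d[9] = 2*(-3989) + (-1645) - 27 = -9650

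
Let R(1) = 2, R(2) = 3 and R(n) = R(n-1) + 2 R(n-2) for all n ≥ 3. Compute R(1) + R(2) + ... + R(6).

105

R(3) = 3 + 2·2 = 7
R(4) = 7 + 2·3 = 13
R(5) = 13 + 2·7 = 27
R(6) = 27 + 2·13 = 53
Sum = 2 + 3 + 7 + 13 + 27 + 53 = 105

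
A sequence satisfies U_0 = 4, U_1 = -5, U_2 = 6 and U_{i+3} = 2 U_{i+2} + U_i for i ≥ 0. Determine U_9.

1452

U_3 = 2(6) + 4 = 16
U_4 = 2(16) + (-5) = 27
U_5 = 2(27) + 6 = 60
U_6 = 2(60) + 16 = 136
U_7 = 2(136) + 27 = 299
U_8 = 2(299) + 60 = 658
U_9 = 2(658) + 136 = 1452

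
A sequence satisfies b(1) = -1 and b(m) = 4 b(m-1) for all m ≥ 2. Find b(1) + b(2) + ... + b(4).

b(2) = 4(-1) = -4
b(3) = 4(-4) = -16
b(4) = 4(-16) = -64
Sum = (-1) + (-4) + (-16) + (-64) = -85

-85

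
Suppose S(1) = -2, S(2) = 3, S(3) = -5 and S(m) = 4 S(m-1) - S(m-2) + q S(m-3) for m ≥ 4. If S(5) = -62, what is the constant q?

-5

S(4) = -23 - 2q
S(5) = -87 - 5q
So -87 - 5q = -62, giving q = -5.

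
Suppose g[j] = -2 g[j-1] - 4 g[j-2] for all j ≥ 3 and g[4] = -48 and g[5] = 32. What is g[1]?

Rearranging, g[j-2] = (g[j] + 2 g[j-1]) / -4.
g[3] = (32 + 2*(-48)) / -4 = -64/-4 = 16
g[2] = (-48 + 2*16) / -4 = -16/-4 = 4
g[1] = (16 + 2*4) / -4 = 24/-4 = -6

-6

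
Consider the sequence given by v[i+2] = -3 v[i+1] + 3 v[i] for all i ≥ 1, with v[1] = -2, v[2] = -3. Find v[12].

-719523

v[3] = -3(-3) + 3(-2) = 3
v[4] = -3(3) + 3(-3) = -18
v[5] = -3(-18) + 3(3) = 63
v[6] = -3(63) + 3(-18) = -243
v[7] = -3(-243) + 3(63) = 918
v[8] = -3(918) + 3(-243) = -3483
v[9] = -3(-3483) + 3(918) = 13203
v[10] = -3(13203) + 3(-3483) = -50058
v[11] = -3(-50058) + 3(13203) = 189783
v[12] = -3(189783) + 3(-50058) = -719523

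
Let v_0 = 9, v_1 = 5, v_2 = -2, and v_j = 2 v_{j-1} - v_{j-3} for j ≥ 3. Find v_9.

v_3 = 2*(-2) - 9 = -13
v_4 = 2*(-13) - 5 = -31
v_5 = 2*(-31) - (-2) = -60
v_6 = 2*(-60) - (-13) = -107
v_7 = 2*(-107) - (-31) = -183
v_8 = 2*(-183) - (-60) = -306
v_9 = 2*(-306) - (-107) = -505

-505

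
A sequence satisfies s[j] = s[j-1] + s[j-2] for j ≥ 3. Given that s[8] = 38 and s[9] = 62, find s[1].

8

Rearranging, s[j-2] = s[j] - s[j-1].
s[7] = 62 - 38 = 24
s[6] = 38 - 24 = 14
s[5] = 24 - 14 = 10
s[4] = 14 - 10 = 4
s[3] = 10 - 4 = 6
s[2] = 4 - 6 = -2
s[1] = 6 - (-2) = 8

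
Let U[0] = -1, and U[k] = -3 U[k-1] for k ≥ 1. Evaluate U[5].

U[1] = -3(-1) = 3
U[2] = -3(3) = -9
U[3] = -3(-9) = 27
U[4] = -3(27) = -81
U[5] = -3(-81) = 243

243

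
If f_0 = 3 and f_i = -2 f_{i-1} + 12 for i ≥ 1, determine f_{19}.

524292

The fixed point is 12/(1 + 2) = 4, so f_i - 4 = -2(f_{i-1} - 4).
Hence f_i = -1·(-2)^i + 4.
f_{19} = -1·(-2)^{19} + 4 = -1·-524288 + 4 = 524292.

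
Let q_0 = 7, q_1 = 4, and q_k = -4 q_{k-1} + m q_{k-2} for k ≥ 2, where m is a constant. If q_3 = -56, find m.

q_2 = -16 + 7m
q_3 = 64 - 24m
So 64 - 24m = -56, giving m = 5.

5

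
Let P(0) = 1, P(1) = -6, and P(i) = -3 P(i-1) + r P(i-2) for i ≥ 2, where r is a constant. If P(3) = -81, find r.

3

P(2) = 18 + r
P(3) = -54 - 9r
So -54 - 9r = -81, giving r = 3.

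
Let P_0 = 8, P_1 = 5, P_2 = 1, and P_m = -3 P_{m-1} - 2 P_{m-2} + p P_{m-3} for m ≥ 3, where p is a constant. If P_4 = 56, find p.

-1

P_3 = -13 + 8p
P_4 = 37 - 19p
So 37 - 19p = 56, giving p = -1.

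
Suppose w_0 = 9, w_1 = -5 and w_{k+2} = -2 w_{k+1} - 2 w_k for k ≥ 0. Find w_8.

w_2 = -2·(-5) - 2·9 = -8
w_3 = -2·(-8) - 2·(-5) = 26
w_4 = -2·26 - 2·(-8) = -36
w_5 = -2·(-36) - 2·26 = 20
w_6 = -2·20 - 2·(-36) = 32
w_7 = -2·32 - 2·20 = -104
w_8 = -2·(-104) - 2·32 = 144

144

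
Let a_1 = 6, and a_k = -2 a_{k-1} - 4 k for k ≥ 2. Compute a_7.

a_2 = -2(6) - 8 = -20
a_3 = -2(-20) - 12 = 28
a_4 = -2(28) - 16 = -72
a_5 = -2(-72) - 20 = 124
a_6 = -2(124) - 24 = -272
a_7 = -2(-272) - 28 = 516

516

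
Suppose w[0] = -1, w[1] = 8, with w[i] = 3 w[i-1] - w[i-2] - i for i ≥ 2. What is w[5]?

378

w[2] = 3·8 - (-1) - 2 = 23
w[3] = 3·23 - 8 - 3 = 58
w[4] = 3·58 - 23 - 4 = 147
w[5] = 3·147 - 58 - 5 = 378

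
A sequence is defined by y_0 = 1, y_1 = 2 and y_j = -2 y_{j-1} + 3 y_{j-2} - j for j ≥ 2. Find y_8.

y_2 = -2·2 + 3·1 - 2 = -3
y_3 = -2·(-3) + 3·2 - 3 = 9
y_4 = -2·9 + 3·(-3) - 4 = -31
y_5 = -2·(-31) + 3·9 - 5 = 84
y_6 = -2·84 + 3·(-31) - 6 = -267
y_7 = -2·(-267) + 3·84 - 7 = 779
y_8 = -2·779 + 3·(-267) - 8 = -2367

-2367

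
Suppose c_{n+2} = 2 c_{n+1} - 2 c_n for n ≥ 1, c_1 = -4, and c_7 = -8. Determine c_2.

-3

Let c_2 = z.
c_3 = 8 + 2z
c_4 = 16 + 2z
c_5 = 16
c_6 = -4z
c_7 = -32 - 8z
So -32 - 8z = -8, giving z = -3.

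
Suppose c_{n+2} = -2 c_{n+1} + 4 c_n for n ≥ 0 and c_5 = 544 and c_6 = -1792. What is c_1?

2

Rearranging, c_{n-2} = (c_n + 2 c_{n-1}) / 4.
c_4 = (-1792 + 2·544) / 4 = -704/4 = -176
c_3 = (544 + 2·(-176)) / 4 = 192/4 = 48
c_2 = (-176 + 2·48) / 4 = -80/4 = -20
c_1 = (48 + 2·(-20)) / 4 = 8/4 = 2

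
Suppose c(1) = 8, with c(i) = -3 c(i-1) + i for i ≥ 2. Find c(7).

5515

c(2) = -3(8) + 2 = -22
c(3) = -3(-22) + 3 = 69
c(4) = -3(69) + 4 = -203
c(5) = -3(-203) + 5 = 614
c(6) = -3(614) + 6 = -1836
c(7) = -3(-1836) + 7 = 5515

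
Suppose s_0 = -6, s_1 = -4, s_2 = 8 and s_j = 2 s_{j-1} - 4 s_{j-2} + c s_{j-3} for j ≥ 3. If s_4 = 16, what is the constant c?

1

s_3 = 32 - 6c
s_4 = 32 - 16c
So 32 - 16c = 16, giving c = 1.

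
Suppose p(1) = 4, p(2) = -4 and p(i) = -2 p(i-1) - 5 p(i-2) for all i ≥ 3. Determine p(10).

4796

p(3) = -2*(-4) - 5*4 = -12
p(4) = -2*(-12) - 5*(-4) = 44
p(5) = -2*44 - 5*(-12) = -28
p(6) = -2*(-28) - 5*44 = -164
p(7) = -2*(-164) - 5*(-28) = 468
p(8) = -2*468 - 5*(-164) = -116
p(9) = -2*(-116) - 5*468 = -2108
p(10) = -2*(-2108) - 5*(-116) = 4796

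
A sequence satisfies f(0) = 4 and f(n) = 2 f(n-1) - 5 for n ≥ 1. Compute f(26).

The fixed point is -5/(1 - 2) = 5, so f(n) - 5 = 2(f(n-1) - 5).
Hence f(n) = -1·2^n + 5.
f(26) = -1·2^{26} + 5 = -1·67108864 + 5 = -67108859.

-67108859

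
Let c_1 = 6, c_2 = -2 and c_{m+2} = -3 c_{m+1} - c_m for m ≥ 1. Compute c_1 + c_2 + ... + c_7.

c_3 = -3*(-2) - 6 = 0
c_4 = -3*0 - (-2) = 2
c_5 = -3*2 - 0 = -6
c_6 = -3*(-6) - 2 = 16
c_7 = -3*16 - (-6) = -42
Sum = 6 + (-2) + 0 + 2 + (-6) + 16 + (-42) = -26

-26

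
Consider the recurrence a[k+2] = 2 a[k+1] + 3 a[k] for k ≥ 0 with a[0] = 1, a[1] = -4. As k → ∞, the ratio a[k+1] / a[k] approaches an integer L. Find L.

The characteristic equation is r^2 - 2r - 3 = 0, which factors as (r - 3)(r + 1) = 0.
So the roots are 3 and -1. Since |3| > |-1| and the coefficient of 3^k is non-zero, the ratio tends to 3.

3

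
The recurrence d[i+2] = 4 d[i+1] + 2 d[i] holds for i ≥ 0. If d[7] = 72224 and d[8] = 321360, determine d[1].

8

Rearranging, d[i-2] = (d[i] - 4 d[i-1]) / 2.
d[6] = (321360 - 4*72224) / 2 = 32464/2 = 16232
d[5] = (72224 - 4*16232) / 2 = 7296/2 = 3648
d[4] = (16232 - 4*3648) / 2 = 1640/2 = 820
d[3] = (3648 - 4*820) / 2 = 368/2 = 184
d[2] = (820 - 4*184) / 2 = 84/2 = 42
d[1] = (184 - 4*42) / 2 = 16/2 = 8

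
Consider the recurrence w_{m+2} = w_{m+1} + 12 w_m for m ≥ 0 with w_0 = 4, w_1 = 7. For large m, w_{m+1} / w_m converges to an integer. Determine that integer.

The characteristic equation is r^2 - r - 12 = 0, which factors as (r - 4)(r + 3) = 0.
So the roots are 4 and -3. Since |4| > |-3| and the coefficient of 4^m is non-zero, the ratio tends to 4.

4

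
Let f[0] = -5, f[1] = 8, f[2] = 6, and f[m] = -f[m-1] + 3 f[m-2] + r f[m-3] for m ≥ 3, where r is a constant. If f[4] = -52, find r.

f[3] = 18 - 5r
f[4] = 13r
So 13r = -52, giving r = -4.

-4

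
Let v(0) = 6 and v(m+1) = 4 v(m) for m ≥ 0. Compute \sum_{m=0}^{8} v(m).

v(1) = 4*6 = 24
v(2) = 4*24 = 96
v(3) = 4*96 = 384
v(4) = 4*384 = 1536
v(5) = 4*1536 = 6144
v(6) = 4*6144 = 24576
v(7) = 4*24576 = 98304
v(8) = 4*98304 = 393216
Sum = 6 + 24 + 96 + 384 + 1536 + 6144 + 24576 + 98304 + 393216 = 524286

524286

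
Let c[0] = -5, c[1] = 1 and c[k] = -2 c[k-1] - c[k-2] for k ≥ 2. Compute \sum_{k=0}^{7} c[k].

c[2] = -2·1 - (-5) = 3
c[3] = -2·3 - 1 = -7
c[4] = -2·(-7) - 3 = 11
c[5] = -2·11 - (-7) = -15
c[6] = -2·(-15) - 11 = 19
c[7] = -2·19 - (-15) = -23
Sum = (-5) + 1 + 3 + (-7) + 11 + (-15) + 19 + (-23) = -16

-16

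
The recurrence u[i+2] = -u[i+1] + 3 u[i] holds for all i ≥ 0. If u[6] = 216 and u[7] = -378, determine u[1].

6

Rearranging, u[i-2] = (u[i] + u[i-1]) / 3.
u[5] = (-378 + 216) / 3 = -162/3 = -54
u[4] = (216 + (-54)) / 3 = 162/3 = 54
u[3] = (-54 + 54) / 3 = 0/3 = 0
u[2] = (54 + 0) / 3 = 54/3 = 18
u[1] = (0 + 18) / 3 = 18/3 = 6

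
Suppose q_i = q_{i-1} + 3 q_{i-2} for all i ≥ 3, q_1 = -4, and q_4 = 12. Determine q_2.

6

Let q_2 = x.
q_3 = -12 + x
q_4 = -12 + 4x
So -12 + 4x = 12, giving x = 6.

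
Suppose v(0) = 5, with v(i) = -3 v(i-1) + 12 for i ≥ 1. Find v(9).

v(1) = -3·5 + 12 = -3
v(2) = -3·(-3) + 12 = 21
v(3) = -3·21 + 12 = -51
v(4) = -3·(-51) + 12 = 165
v(5) = -3·165 + 12 = -483
v(6) = -3·(-483) + 12 = 1461
v(7) = -3·1461 + 12 = -4371
v(8) = -3·(-4371) + 12 = 13125
v(9) = -3·13125 + 12 = -39363

-39363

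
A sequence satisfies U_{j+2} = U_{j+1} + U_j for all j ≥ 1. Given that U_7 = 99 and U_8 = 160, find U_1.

7

Rearranging, U_{j-2} = U_j - U_{j-1}.
U_6 = 160 - 99 = 61
U_5 = 99 - 61 = 38
U_4 = 61 - 38 = 23
U_3 = 38 - 23 = 15
U_2 = 23 - 15 = 8
U_1 = 15 - 8 = 7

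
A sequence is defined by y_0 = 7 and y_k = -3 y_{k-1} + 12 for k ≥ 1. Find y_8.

y_1 = -3*7 + 12 = -9
y_2 = -3*(-9) + 12 = 39
y_3 = -3*39 + 12 = -105
y_4 = -3*(-105) + 12 = 327
y_5 = -3*327 + 12 = -969
y_6 = -3*(-969) + 12 = 2919
y_7 = -3*2919 + 12 = -8745
y_8 = -3*(-8745) + 12 = 26247

26247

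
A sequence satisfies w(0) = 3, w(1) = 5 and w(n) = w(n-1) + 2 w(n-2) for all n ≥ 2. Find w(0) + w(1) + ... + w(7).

w(2) = 5 + 2*3 = 11
w(3) = 11 + 2*5 = 21
w(4) = 21 + 2*11 = 43
w(5) = 43 + 2*21 = 85
w(6) = 85 + 2*43 = 171
w(7) = 171 + 2*85 = 341
Sum = 3 + 5 + 11 + 21 + 43 + 85 + 171 + 341 = 680

680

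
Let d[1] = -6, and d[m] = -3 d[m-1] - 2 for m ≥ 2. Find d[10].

d[2] = -3·(-6) - 2 = 16
d[3] = -3·16 - 2 = -50
d[4] = -3·(-50) - 2 = 148
d[5] = -3·148 - 2 = -446
d[6] = -3·(-446) - 2 = 1336
d[7] = -3·1336 - 2 = -4010
d[8] = -3·(-4010) - 2 = 12028
d[9] = -3·12028 - 2 = -36086
d[10] = -3·(-36086) - 2 = 108256

108256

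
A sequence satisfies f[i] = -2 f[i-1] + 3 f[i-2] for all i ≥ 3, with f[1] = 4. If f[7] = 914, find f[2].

-1

Let f[2] = y.
f[3] = 12 - 2y
f[4] = -24 + 7y
f[5] = 84 - 20y
f[6] = -240 + 61y
f[7] = 732 - 182y
So 732 - 182y = 914, giving y = -1.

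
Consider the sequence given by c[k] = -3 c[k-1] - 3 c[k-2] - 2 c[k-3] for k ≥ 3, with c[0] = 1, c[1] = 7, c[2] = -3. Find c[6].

106

c[3] = -3*(-3) - 3*7 - 2*1 = -14
c[4] = -3*(-14) - 3*(-3) - 2*7 = 37
c[5] = -3*37 - 3*(-14) - 2*(-3) = -63
c[6] = -3*(-63) - 3*37 - 2*(-14) = 106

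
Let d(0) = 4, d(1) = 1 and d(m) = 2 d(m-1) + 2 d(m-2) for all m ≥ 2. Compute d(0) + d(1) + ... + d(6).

745

d(2) = 2·1 + 2·4 = 10
d(3) = 2·10 + 2·1 = 22
d(4) = 2·22 + 2·10 = 64
d(5) = 2·64 + 2·22 = 172
d(6) = 2·172 + 2·64 = 472
Sum = 4 + 1 + 10 + 22 + 64 + 172 + 472 = 745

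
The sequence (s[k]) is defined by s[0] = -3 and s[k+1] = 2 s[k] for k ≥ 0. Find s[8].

-768

s[1] = 2·(-3) = -6
s[2] = 2·(-6) = -12
s[3] = 2·(-12) = -24
s[4] = 2·(-24) = -48
s[5] = 2·(-48) = -96
s[6] = 2·(-96) = -192
s[7] = 2·(-192) = -384
s[8] = 2·(-384) = -768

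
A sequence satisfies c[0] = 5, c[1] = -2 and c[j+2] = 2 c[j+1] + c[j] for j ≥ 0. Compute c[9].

c[2] = 2·(-2) + 5 = 1
c[3] = 2·1 + (-2) = 0
c[4] = 2·0 + 1 = 1
c[5] = 2·1 + 0 = 2
c[6] = 2·2 + 1 = 5
c[7] = 2·5 + 2 = 12
c[8] = 2·12 + 5 = 29
c[9] = 2·29 + 12 = 70

70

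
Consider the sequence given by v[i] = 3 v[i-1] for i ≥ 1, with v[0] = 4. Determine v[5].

v[1] = 3*4 = 12
v[2] = 3*12 = 36
v[3] = 3*36 = 108
v[4] = 3*108 = 324
v[5] = 3*324 = 972

972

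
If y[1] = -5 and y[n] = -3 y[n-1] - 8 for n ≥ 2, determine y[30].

205891132094647

The fixed point is -8/(1 + 3) = -2, so y[n] + 2 = -3(y[n-1] + 2).
Hence y[n] = -3·(-3)^{n-1} - 2.
y[30] = -3·(-3)^{29} - 2 = -3·-68630377364883 - 2 = 205891132094647.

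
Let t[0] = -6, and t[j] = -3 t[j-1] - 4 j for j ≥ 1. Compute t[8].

-34454

t[1] = -3·(-6) - 4 = 14
t[2] = -3·14 - 8 = -50
t[3] = -3·(-50) - 12 = 138
t[4] = -3·138 - 16 = -430
t[5] = -3·(-430) - 20 = 1270
t[6] = -3·1270 - 24 = -3834
t[7] = -3·(-3834) - 28 = 11474
t[8] = -3·11474 - 32 = -34454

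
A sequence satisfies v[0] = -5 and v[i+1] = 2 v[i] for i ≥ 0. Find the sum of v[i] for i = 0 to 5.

v[1] = 2(-5) = -10
v[2] = 2(-10) = -20
v[3] = 2(-20) = -40
v[4] = 2(-40) = -80
v[5] = 2(-80) = -160
Sum = (-5) + (-10) + (-20) + (-40) + (-80) + (-160) = -315

-315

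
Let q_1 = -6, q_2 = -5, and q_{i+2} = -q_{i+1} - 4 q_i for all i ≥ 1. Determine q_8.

-857

q_3 = -(-5) - 4(-6) = 29
q_4 = -29 - 4(-5) = -9
q_5 = -(-9) - 4(29) = -107
q_6 = -(-107) - 4(-9) = 143
q_7 = -143 - 4(-107) = 285
q_8 = -285 - 4(143) = -857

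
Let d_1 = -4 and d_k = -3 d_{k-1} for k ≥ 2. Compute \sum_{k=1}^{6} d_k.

728

d_2 = -3(-4) = 12
d_3 = -3(12) = -36
d_4 = -3(-36) = 108
d_5 = -3(108) = -324
d_6 = -3(-324) = 972
Sum = (-4) + 12 + (-36) + 108 + (-324) + 972 = 728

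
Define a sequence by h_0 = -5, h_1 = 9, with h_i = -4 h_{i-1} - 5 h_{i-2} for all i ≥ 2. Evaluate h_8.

2299

h_2 = -4(9) - 5(-5) = -11
h_3 = -4(-11) - 5(9) = -1
h_4 = -4(-1) - 5(-11) = 59
h_5 = -4(59) - 5(-1) = -231
h_6 = -4(-231) - 5(59) = 629
h_7 = -4(629) - 5(-231) = -1361
h_8 = -4(-1361) - 5(629) = 2299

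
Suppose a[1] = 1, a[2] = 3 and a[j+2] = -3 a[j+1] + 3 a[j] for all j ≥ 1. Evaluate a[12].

a[3] = -3(3) + 3(1) = -6
a[4] = -3(-6) + 3(3) = 27
a[5] = -3(27) + 3(-6) = -99
a[6] = -3(-99) + 3(27) = 378
a[7] = -3(378) + 3(-99) = -1431
a[8] = -3(-1431) + 3(378) = 5427
a[9] = -3(5427) + 3(-1431) = -20574
a[10] = -3(-20574) + 3(5427) = 78003
a[11] = -3(78003) + 3(-20574) = -295731
a[12] = -3(-295731) + 3(78003) = 1121202

1121202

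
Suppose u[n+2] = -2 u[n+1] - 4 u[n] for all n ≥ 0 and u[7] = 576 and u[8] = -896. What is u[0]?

Rearranging, u[n-2] = (u[n] + 2 u[n-1]) / -4.
u[6] = (-896 + 2(576)) / -4 = 256/-4 = -64
u[5] = (576 + 2(-64)) / -4 = 448/-4 = -112
u[4] = (-64 + 2(-112)) / -4 = -288/-4 = 72
u[3] = (-112 + 2(72)) / -4 = 32/-4 = -8
u[2] = (72 + 2(-8)) / -4 = 56/-4 = -14
u[1] = (-8 + 2(-14)) / -4 = -36/-4 = 9
u[0] = (-14 + 2(9)) / -4 = 4/-4 = -1

-1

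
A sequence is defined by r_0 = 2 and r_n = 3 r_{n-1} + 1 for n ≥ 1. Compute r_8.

r_1 = 3·2 + 1 = 7
r_2 = 3·7 + 1 = 22
r_3 = 3·22 + 1 = 67
r_4 = 3·67 + 1 = 202
r_5 = 3·202 + 1 = 607
r_6 = 3·607 + 1 = 1822
r_7 = 3·1822 + 1 = 5467
r_8 = 3·5467 + 1 = 16402

16402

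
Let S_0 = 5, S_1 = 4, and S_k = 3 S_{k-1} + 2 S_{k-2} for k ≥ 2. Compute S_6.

3370

S_2 = 3(4) + 2(5) = 22
S_3 = 3(22) + 2(4) = 74
S_4 = 3(74) + 2(22) = 266
S_5 = 3(266) + 2(74) = 946
S_6 = 3(946) + 2(266) = 3370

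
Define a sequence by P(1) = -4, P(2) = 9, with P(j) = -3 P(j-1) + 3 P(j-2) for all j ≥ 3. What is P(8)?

29889

P(3) = -3·9 + 3·(-4) = -39
P(4) = -3·(-39) + 3·9 = 144
P(5) = -3·144 + 3·(-39) = -549
P(6) = -3·(-549) + 3·144 = 2079
P(7) = -3·2079 + 3·(-549) = -7884
P(8) = -3·(-7884) + 3·2079 = 29889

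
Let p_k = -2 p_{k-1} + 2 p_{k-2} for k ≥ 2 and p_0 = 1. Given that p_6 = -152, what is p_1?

2

Let p_1 = z.
p_2 = 2 - 2z
p_3 = -4 + 6z
p_4 = 12 - 16z
p_5 = -32 + 44z
p_6 = 88 - 120z
So 88 - 120z = -152, giving z = 2.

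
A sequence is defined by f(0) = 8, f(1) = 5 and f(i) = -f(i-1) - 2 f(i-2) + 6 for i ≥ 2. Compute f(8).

f(2) = -5 - 2(8) + 6 = -15
f(3) = -(-15) - 2(5) + 6 = 11
f(4) = -11 - 2(-15) + 6 = 25
f(5) = -25 - 2(11) + 6 = -41
f(6) = -(-41) - 2(25) + 6 = -3
f(7) = -(-3) - 2(-41) + 6 = 91
f(8) = -91 - 2(-3) + 6 = -79

-79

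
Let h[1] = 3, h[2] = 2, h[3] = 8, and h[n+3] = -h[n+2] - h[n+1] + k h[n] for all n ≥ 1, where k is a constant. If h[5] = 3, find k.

h[4] = -10 + 3k
h[5] = 2 - k
So 2 - k = 3, giving k = -1.

-1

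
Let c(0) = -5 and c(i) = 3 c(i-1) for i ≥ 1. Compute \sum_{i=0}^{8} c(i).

-49205

c(1) = 3·(-5) = -15
c(2) = 3·(-15) = -45
c(3) = 3·(-45) = -135
c(4) = 3·(-135) = -405
c(5) = 3·(-405) = -1215
c(6) = 3·(-1215) = -3645
c(7) = 3·(-3645) = -10935
c(8) = 3·(-10935) = -32805
Sum = (-5) + (-15) + (-45) + (-135) + (-405) + (-1215) + (-3645) + (-10935) + (-32805) = -49205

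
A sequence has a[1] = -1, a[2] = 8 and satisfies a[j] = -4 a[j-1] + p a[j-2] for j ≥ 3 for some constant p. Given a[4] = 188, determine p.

5

a[3] = -32 - p
a[4] = 128 + 12p
So 128 + 12p = 188, giving p = 5.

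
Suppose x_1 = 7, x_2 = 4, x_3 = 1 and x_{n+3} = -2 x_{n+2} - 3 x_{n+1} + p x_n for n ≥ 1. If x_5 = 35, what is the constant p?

-1

x_4 = -14 + 7p
x_5 = 25 - 10p
So 25 - 10p = 35, giving p = -1.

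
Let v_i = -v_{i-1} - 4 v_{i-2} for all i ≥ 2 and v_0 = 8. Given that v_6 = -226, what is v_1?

2

Let v_1 = z.
v_2 = -32 - z
v_3 = 32 - 3z
v_4 = 96 + 7z
v_5 = -224 + 5z
v_6 = -160 - 33z
So -160 - 33z = -226, giving z = 2.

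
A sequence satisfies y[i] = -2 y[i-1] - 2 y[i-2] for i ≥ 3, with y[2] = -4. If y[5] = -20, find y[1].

Let y[1] = v.
y[3] = 8 - 2v
y[4] = -8 + 4v
y[5] = -4v
So -4v = -20, giving v = 5.

5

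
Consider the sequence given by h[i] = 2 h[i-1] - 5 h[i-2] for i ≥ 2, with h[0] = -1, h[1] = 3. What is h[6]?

-29

h[2] = 2(3) - 5(-1) = 11
h[3] = 2(11) - 5(3) = 7
h[4] = 2(7) - 5(11) = -41
h[5] = 2(-41) - 5(7) = -117
h[6] = 2(-117) - 5(-41) = -29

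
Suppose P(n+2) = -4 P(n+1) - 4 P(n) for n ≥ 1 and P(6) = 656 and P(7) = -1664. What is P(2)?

Rearranging, P(n-2) = (P(n) + 4 P(n-1)) / -4.
P(5) = (-1664 + 4·656) / -4 = 960/-4 = -240
P(4) = (656 + 4·(-240)) / -4 = -304/-4 = 76
P(3) = (-240 + 4·76) / -4 = 64/-4 = -16
P(2) = (76 + 4·(-16)) / -4 = 12/-4 = -3

-3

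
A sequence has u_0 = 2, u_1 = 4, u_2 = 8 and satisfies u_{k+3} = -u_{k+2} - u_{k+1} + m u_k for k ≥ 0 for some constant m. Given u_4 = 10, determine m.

3

u_3 = -12 + 2m
u_4 = 4 + 2m
So 4 + 2m = 10, giving m = 3.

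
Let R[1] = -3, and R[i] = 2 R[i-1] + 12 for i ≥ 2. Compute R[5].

R[2] = 2·(-3) + 12 = 6
R[3] = 2·6 + 12 = 24
R[4] = 2·24 + 12 = 60
R[5] = 2·60 + 12 = 132

132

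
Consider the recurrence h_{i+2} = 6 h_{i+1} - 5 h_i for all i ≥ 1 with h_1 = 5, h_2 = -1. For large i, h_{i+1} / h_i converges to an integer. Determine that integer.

The characteristic equation is r^2 - 6r + 5 = 0, which factors as (r - 5)(r - 1) = 0.
So the roots are 5 and 1. Since |5| > |1| and the coefficient of 5^i is non-zero, the ratio tends to 5.

5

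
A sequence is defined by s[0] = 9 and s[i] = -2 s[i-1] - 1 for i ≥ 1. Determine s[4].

s[1] = -2*9 - 1 = -19
s[2] = -2*(-19) - 1 = 37
s[3] = -2*37 - 1 = -75
s[4] = -2*(-75) - 1 = 149

149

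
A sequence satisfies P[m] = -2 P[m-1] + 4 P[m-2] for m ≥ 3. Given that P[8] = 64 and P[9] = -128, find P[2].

Rearranging, P[m-2] = (P[m] + 2 P[m-1]) / 4.
P[7] = (-128 + 2(64)) / 4 = 0/4 = 0
P[6] = (64 + 2(0)) / 4 = 64/4 = 16
P[5] = (0 + 2(16)) / 4 = 32/4 = 8
P[4] = (16 + 2(8)) / 4 = 32/4 = 8
P[3] = (8 + 2(8)) / 4 = 24/4 = 6
P[2] = (8 + 2(6)) / 4 = 20/4 = 5

5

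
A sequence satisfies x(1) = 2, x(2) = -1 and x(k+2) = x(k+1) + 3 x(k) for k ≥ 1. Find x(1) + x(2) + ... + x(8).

265

x(3) = (-1) + 3(2) = 5
x(4) = 5 + 3(-1) = 2
x(5) = 2 + 3(5) = 17
x(6) = 17 + 3(2) = 23
x(7) = 23 + 3(17) = 74
x(8) = 74 + 3(23) = 143
Sum = 2 + (-1) + 5 + 2 + 17 + 23 + 74 + 143 = 265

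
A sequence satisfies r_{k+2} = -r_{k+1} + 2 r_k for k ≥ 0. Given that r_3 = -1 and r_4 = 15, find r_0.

Rearranging, r_{k-2} = (r_k + r_{k-1}) / 2.
r_2 = (15 + (-1)) / 2 = 14/2 = 7
r_1 = (-1 + 7) / 2 = 6/2 = 3
r_0 = (7 + 3) / 2 = 10/2 = 5

5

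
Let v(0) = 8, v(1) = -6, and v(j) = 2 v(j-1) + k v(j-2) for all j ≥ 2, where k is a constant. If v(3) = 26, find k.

v(2) = -12 + 8k
v(3) = -24 + 10k
So -24 + 10k = 26, giving k = 5.

5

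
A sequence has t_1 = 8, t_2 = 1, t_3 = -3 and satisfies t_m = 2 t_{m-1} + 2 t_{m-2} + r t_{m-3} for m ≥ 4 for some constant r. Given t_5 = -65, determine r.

t_4 = -4 + 8r
t_5 = -14 + 17r
So -14 + 17r = -65, giving r = -3.

-3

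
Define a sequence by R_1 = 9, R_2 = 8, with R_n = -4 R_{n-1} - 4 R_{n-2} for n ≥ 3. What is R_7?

-4416

R_3 = -4*8 - 4*9 = -68
R_4 = -4*(-68) - 4*8 = 240
R_5 = -4*240 - 4*(-68) = -688
R_6 = -4*(-688) - 4*240 = 1792
R_7 = -4*1792 - 4*(-688) = -4416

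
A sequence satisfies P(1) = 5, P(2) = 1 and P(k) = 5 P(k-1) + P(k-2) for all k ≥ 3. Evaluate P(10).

1000351

P(3) = 5(1) + 5 = 10
P(4) = 5(10) + 1 = 51
P(5) = 5(51) + 10 = 265
P(6) = 5(265) + 51 = 1376
P(7) = 5(1376) + 265 = 7145
P(8) = 5(7145) + 1376 = 37101
P(9) = 5(37101) + 7145 = 192650
P(10) = 5(192650) + 37101 = 1000351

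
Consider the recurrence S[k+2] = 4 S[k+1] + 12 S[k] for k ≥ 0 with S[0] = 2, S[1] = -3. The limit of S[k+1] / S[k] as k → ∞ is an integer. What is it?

6

The characteristic equation is r^2 - 4r - 12 = 0, which factors as (r - 6)(r + 2) = 0.
So the roots are 6 and -2. Since |6| > |-2| and the coefficient of 6^k is non-zero, the ratio tends to 6.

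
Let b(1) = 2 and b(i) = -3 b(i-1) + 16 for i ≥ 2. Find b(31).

The fixed point is 16/(1 + 3) = 4, so b(i) - 4 = -3(b(i-1) - 4).
Hence b(i) = -2·(-3)^{i-1} + 4.
b(31) = -2·(-3)^{30} + 4 = -2·205891132094649 + 4 = -411782264189294.

-411782264189294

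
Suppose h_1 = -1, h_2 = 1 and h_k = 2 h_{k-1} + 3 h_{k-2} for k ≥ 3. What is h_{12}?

1

h_3 = 2·1 + 3·(-1) = -1
h_4 = 2·(-1) + 3·1 = 1
h_5 = 2·1 + 3·(-1) = -1
h_6 = 2·(-1) + 3·1 = 1
h_7 = 2·1 + 3·(-1) = -1
h_8 = 2·(-1) + 3·1 = 1
h_9 = 2·1 + 3·(-1) = -1
h_{10} = 2·(-1) + 3·1 = 1
h_{11} = 2·1 + 3·(-1) = -1
h_{12} = 2·(-1) + 3·1 = 1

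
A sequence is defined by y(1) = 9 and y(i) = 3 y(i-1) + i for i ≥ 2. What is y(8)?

y(2) = 3(9) + 2 = 29
y(3) = 3(29) + 3 = 90
y(4) = 3(90) + 4 = 274
y(5) = 3(274) + 5 = 827
y(6) = 3(827) + 6 = 2487
y(7) = 3(2487) + 7 = 7468
y(8) = 3(7468) + 8 = 22412

22412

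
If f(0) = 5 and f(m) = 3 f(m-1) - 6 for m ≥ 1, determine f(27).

The fixed point is -6/(1 - 3) = 3, so f(m) - 3 = 3(f(m-1) - 3).
Hence f(m) = 2·3^m + 3.
f(27) = 2·3^{27} + 3 = 2·7625597484987 + 3 = 15251194969977.

15251194969977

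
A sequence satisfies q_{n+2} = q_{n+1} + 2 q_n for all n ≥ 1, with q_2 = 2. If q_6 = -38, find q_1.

-6

Let q_1 = z.
q_3 = 2 + 2z
q_4 = 6 + 2z
q_5 = 10 + 6z
q_6 = 22 + 10z
So 22 + 10z = -38, giving z = -6.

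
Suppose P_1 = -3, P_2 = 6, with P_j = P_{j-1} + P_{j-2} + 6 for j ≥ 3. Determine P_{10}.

465

P_3 = 6 + (-3) + 6 = 9
P_4 = 9 + 6 + 6 = 21
P_5 = 21 + 9 + 6 = 36
P_6 = 36 + 21 + 6 = 63
P_7 = 63 + 36 + 6 = 105
P_8 = 105 + 63 + 6 = 174
P_9 = 174 + 105 + 6 = 285
P_{10} = 285 + 174 + 6 = 465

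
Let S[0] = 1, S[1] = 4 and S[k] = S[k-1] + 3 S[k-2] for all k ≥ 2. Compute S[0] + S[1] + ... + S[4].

71

S[2] = 4 + 3·1 = 7
S[3] = 7 + 3·4 = 19
S[4] = 19 + 3·7 = 40
Sum = 1 + 4 + 7 + 19 + 40 = 71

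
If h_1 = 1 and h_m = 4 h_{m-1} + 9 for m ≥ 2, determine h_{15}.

1073741821

The fixed point is 9/(1 - 4) = -3, so h_m + 3 = 4(h_{m-1} + 3).
Hence h_m = 4·4^{m-1} - 3.
h_{15} = 4·4^{14} - 3 = 4·268435456 - 3 = 1073741821.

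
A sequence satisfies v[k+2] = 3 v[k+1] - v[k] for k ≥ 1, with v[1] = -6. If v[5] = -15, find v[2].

Let v[2] = y.
v[3] = 6 + 3y
v[4] = 18 + 8y
v[5] = 48 + 21y
So 48 + 21y = -15, giving y = -3.

-3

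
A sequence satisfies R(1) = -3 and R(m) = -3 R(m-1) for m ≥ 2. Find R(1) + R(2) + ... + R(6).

546

R(2) = -3·(-3) = 9
R(3) = -3·9 = -27
R(4) = -3·(-27) = 81
R(5) = -3·81 = -243
R(6) = -3·(-243) = 729
Sum = (-3) + 9 + (-27) + 81 + (-243) + 729 = 546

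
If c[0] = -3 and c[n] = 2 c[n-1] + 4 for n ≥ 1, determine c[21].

2097148

The fixed point is 4/(1 - 2) = -4, so c[n] + 4 = 2(c[n-1] + 4).
Hence c[n] = 1·2^n - 4.
c[21] = 1·2^{21} - 4 = 1·2097152 - 4 = 2097148.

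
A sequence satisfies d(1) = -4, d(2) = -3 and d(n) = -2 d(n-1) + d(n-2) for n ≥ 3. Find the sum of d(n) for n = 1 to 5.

4

d(3) = -2*(-3) + (-4) = 2
d(4) = -2*2 + (-3) = -7
d(5) = -2*(-7) + 2 = 16
Sum = (-4) + (-3) + 2 + (-7) + 16 = 4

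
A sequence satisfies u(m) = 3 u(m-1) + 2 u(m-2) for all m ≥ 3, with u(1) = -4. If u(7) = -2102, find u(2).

-2

Let u(2) = w.
u(3) = -8 + 3w
u(4) = -24 + 11w
u(5) = -88 + 39w
u(6) = -312 + 139w
u(7) = -1112 + 495w
So -1112 + 495w = -2102, giving w = -2.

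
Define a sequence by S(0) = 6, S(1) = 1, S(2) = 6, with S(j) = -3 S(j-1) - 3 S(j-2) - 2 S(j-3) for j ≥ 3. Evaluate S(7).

-545

S(3) = -3*6 - 3*1 - 2*6 = -33
S(4) = -3*(-33) - 3*6 - 2*1 = 79
S(5) = -3*79 - 3*(-33) - 2*6 = -150
S(6) = -3*(-150) - 3*79 - 2*(-33) = 279
S(7) = -3*279 - 3*(-150) - 2*79 = -545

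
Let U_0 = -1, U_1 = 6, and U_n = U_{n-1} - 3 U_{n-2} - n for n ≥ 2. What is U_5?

U_2 = 6 - 3(-1) - 2 = 7
U_3 = 7 - 3(6) - 3 = -14
U_4 = (-14) - 3(7) - 4 = -39
U_5 = (-39) - 3(-14) - 5 = -2

-2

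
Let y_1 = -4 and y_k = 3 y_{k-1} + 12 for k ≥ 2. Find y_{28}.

15251194969968

The fixed point is 12/(1 - 3) = -6, so y_k + 6 = 3(y_{k-1} + 6).
Hence y_k = 2·3^{k-1} - 6.
y_{28} = 2·3^{27} - 6 = 2·7625597484987 - 6 = 15251194969968.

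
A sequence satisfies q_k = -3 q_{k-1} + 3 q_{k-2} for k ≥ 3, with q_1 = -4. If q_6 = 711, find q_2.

Let q_2 = z.
q_3 = -12 - 3z
q_4 = 36 + 12z
q_5 = -144 - 45z
q_6 = 540 + 171z
So 540 + 171z = 711, giving z = 1.

1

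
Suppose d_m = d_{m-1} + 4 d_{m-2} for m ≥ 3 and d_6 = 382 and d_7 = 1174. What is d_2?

2

Rearranging, d_{m-2} = (d_m - d_{m-1}) / 4.
d_5 = (1174 - 382) / 4 = 792/4 = 198
d_4 = (382 - 198) / 4 = 184/4 = 46
d_3 = (198 - 46) / 4 = 152/4 = 38
d_2 = (46 - 38) / 4 = 8/4 = 2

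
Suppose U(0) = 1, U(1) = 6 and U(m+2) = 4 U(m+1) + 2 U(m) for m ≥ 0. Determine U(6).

U(2) = 4*6 + 2*1 = 26
U(3) = 4*26 + 2*6 = 116
U(4) = 4*116 + 2*26 = 516
U(5) = 4*516 + 2*116 = 2296
U(6) = 4*2296 + 2*516 = 10216

10216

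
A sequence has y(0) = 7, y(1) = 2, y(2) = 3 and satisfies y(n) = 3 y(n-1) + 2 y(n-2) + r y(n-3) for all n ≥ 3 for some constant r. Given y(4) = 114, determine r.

3

y(3) = 13 + 7r
y(4) = 45 + 23r
So 45 + 23r = 114, giving r = 3.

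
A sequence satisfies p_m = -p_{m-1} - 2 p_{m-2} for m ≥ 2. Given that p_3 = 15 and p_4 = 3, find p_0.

Rearranging, p_{m-2} = (p_m + p_{m-1}) / -2.
p_2 = (3 + 15) / -2 = 18/-2 = -9
p_1 = (15 + (-9)) / -2 = 6/-2 = -3
p_0 = (-9 + (-3)) / -2 = -12/-2 = 6

6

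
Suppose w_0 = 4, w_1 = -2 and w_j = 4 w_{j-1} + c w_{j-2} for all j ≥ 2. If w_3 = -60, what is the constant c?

-2

w_2 = -8 + 4c
w_3 = -32 + 14c
So -32 + 14c = -60, giving c = -2.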